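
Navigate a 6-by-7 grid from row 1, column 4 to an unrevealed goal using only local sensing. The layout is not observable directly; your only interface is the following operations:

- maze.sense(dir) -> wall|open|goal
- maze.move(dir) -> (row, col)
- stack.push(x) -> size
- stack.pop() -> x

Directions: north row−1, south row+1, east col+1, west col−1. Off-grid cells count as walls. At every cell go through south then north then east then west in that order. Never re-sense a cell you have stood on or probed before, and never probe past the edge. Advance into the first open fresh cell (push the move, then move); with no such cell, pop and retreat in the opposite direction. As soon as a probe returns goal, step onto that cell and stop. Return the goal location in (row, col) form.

>>> sense dir: south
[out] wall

>>> sense dir: north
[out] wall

>>> sense dir: east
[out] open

>>> push x: east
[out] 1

>>> move dir: east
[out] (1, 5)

>>> sense dir: south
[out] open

>>> push x: south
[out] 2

>>> move dir: south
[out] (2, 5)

>>> sense dir: south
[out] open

>>> push x: south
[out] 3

>>> move dir: south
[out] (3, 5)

>>> sense dir: south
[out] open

>>> push x: south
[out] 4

>>> move dir: south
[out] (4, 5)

>>> sense dir: south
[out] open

>>> push x: south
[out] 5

>>> move dir: south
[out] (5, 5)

>>> sense dir: east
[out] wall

>>> sense dir: west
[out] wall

>>> pop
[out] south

>>> move dir: north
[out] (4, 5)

>>> sense dir: east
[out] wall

>>> sense dir: west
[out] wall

>>> pop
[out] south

>>> move dir: north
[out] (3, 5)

>>> sense dir: east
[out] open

>>> push x: east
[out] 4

>>> move dir: east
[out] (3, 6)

>>> sense dir: north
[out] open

>>> push x: north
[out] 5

>>> move dir: north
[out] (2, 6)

>>> sense dir: north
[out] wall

>>> pop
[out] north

>>> move dir: south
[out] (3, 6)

>>> pop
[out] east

>>> move dir: west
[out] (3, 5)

>>> sense dir: west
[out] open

>>> push x: west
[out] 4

>>> move dir: west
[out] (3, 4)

>>> sense dir: west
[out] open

>>> push x: west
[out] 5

>>> move dir: west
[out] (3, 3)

>>> sense dir: south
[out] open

>>> push x: south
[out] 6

>>> move dir: south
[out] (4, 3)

>>> sense dir: south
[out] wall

>>> sense dir: west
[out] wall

>>> pop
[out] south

>>> move dir: north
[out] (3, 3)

>>> sense dir: north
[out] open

>>> push x: north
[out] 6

>>> move dir: north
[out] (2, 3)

>>> sense dir: north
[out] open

>>> push x: north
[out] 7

>>> move dir: north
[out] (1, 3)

>>> sense dir: north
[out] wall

>>> sense dir: west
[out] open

>>> push x: west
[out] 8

>>> move dir: west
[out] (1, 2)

>>> sense dir: south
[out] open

>>> push x: south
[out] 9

>>> move dir: south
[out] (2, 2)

>>> sense dir: south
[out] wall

>>> sense dir: west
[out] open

>>> push x: west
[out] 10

>>> move dir: west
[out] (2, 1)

>>> sense dir: south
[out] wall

>>> sense dir: north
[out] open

>>> push x: north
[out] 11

>>> move dir: north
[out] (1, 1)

>>> sense dir: north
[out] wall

>>> sense dir: west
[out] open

>>> push x: west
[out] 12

>>> move dir: west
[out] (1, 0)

>>> sense dir: south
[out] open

>>> push x: south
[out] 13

>>> move dir: south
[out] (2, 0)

>>> sense dir: south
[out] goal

>>> move dir: south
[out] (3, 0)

Answer: (3, 0)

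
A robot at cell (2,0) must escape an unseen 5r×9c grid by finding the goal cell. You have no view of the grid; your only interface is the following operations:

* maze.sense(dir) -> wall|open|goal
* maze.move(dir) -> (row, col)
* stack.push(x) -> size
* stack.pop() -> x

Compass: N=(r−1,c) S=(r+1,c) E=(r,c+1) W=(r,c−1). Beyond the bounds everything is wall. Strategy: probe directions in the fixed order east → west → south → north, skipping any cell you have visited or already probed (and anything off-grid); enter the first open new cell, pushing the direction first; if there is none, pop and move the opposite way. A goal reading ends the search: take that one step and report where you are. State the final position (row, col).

→ maze.sense(east)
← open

→ stack.push(east)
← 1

→ maze.move(east)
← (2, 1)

→ maze.sense(east)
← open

→ stack.push(east)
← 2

→ maze.move(east)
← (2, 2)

→ maze.sense(east)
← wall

→ maze.sense(south)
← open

→ stack.push(south)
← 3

→ maze.move(south)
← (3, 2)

→ maze.sense(east)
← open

→ stack.push(east)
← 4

→ maze.move(east)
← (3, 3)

→ maze.sense(east)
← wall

→ maze.sense(south)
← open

→ stack.push(south)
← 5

→ maze.move(south)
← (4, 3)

→ maze.sense(east)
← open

→ stack.push(east)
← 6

→ maze.move(east)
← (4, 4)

→ maze.sense(east)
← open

→ stack.push(east)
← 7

→ maze.move(east)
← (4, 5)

→ maze.sense(east)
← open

→ stack.push(east)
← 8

→ maze.move(east)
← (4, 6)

→ maze.sense(east)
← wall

→ maze.sense(north)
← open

→ stack.push(north)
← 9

→ maze.move(north)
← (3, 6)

→ maze.sense(east)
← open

→ stack.push(east)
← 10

→ maze.move(east)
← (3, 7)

→ maze.sense(east)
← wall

→ maze.sense(north)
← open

→ stack.push(north)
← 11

→ maze.move(north)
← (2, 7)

→ maze.sense(east)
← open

→ stack.push(east)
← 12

→ maze.move(east)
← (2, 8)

→ maze.sense(north)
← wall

→ stack.pop()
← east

→ maze.move(west)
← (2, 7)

→ maze.sense(west)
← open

→ stack.push(west)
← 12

→ maze.move(west)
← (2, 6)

→ maze.sense(west)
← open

→ stack.push(west)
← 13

→ maze.move(west)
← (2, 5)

→ maze.sense(west)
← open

→ stack.push(west)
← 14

→ maze.move(west)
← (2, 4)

→ maze.sense(north)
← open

→ stack.push(north)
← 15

→ maze.move(north)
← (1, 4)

→ maze.sense(east)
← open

→ stack.push(east)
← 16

→ maze.move(east)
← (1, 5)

→ maze.sense(east)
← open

→ stack.push(east)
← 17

→ maze.move(east)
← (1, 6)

→ maze.sense(east)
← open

→ stack.push(east)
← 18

→ maze.move(east)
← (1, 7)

→ maze.sense(north)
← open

→ stack.push(north)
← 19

→ maze.move(north)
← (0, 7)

→ maze.sense(east)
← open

→ stack.push(east)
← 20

→ maze.move(east)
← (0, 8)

→ stack.pop()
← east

→ maze.move(west)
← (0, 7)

→ maze.sense(west)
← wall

→ stack.pop()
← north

→ maze.move(south)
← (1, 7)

→ stack.pop()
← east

→ maze.move(west)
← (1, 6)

→ stack.pop()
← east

→ maze.move(west)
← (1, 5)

→ maze.sense(north)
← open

→ stack.push(north)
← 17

→ maze.move(north)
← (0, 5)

→ maze.sense(west)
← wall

→ stack.pop()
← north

→ maze.move(south)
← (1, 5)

→ stack.pop()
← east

→ maze.move(west)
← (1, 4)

→ maze.sense(west)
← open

→ stack.push(west)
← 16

→ maze.move(west)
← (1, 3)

→ maze.sense(west)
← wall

→ maze.sense(north)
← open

→ stack.push(north)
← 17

→ maze.move(north)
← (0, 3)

→ maze.sense(west)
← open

→ stack.push(west)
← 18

→ maze.move(west)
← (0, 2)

→ maze.sense(west)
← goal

→ maze.move(west)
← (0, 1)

Answer: (0, 1)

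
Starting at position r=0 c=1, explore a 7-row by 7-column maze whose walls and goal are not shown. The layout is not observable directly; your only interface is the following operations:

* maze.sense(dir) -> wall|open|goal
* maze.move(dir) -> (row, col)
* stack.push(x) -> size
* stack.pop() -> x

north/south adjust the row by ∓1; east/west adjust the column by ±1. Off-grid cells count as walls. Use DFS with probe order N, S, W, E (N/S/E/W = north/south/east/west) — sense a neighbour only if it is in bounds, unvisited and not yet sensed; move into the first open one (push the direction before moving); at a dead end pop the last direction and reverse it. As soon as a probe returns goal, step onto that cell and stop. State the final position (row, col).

Step: maze.sense[dir=south]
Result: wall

Step: maze.sense[dir=west]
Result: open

Step: stack.push[x=west]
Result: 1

Step: maze.move[dir=west]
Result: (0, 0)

Step: maze.sense[dir=south]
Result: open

Step: stack.push[x=south]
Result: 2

Step: maze.move[dir=south]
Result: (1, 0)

Step: maze.sense[dir=south]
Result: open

Step: stack.push[x=south]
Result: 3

Step: maze.move[dir=south]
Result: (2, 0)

Step: maze.sense[dir=south]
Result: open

Step: stack.push[x=south]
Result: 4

Step: maze.move[dir=south]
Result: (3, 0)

Step: maze.sense[dir=south]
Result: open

Step: stack.push[x=south]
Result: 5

Step: maze.move[dir=south]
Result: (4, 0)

Step: maze.sense[dir=south]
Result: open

Step: stack.push[x=south]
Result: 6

Step: maze.move[dir=south]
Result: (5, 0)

Step: maze.sense[dir=south]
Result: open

Step: stack.push[x=south]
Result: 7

Step: maze.move[dir=south]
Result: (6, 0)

Step: maze.sense[dir=east]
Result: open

Step: stack.push[x=east]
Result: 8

Step: maze.move[dir=east]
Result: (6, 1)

Step: maze.sense[dir=north]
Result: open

Step: stack.push[x=north]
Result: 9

Step: maze.move[dir=north]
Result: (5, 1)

Step: maze.sense[dir=north]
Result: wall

Step: maze.sense[dir=east]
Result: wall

Step: stack.pop[]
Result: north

Step: maze.move[dir=south]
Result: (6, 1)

Step: maze.sense[dir=east]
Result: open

Step: stack.push[x=east]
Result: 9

Step: maze.move[dir=east]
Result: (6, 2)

Step: maze.sense[dir=east]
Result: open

Step: stack.push[x=east]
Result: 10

Step: maze.move[dir=east]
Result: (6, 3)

Step: maze.sense[dir=north]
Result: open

Step: stack.push[x=north]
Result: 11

Step: maze.move[dir=north]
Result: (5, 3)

Step: maze.sense[dir=north]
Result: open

Step: stack.push[x=north]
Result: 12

Step: maze.move[dir=north]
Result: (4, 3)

Step: maze.sense[dir=north]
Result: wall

Step: maze.sense[dir=west]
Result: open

Step: stack.push[x=west]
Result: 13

Step: maze.move[dir=west]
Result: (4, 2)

Step: maze.sense[dir=north]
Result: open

Step: stack.push[x=north]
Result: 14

Step: maze.move[dir=north]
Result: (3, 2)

Step: maze.sense[dir=north]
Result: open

Step: stack.push[x=north]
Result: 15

Step: maze.move[dir=north]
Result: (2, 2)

Step: maze.sense[dir=north]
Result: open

Step: stack.push[x=north]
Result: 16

Step: maze.move[dir=north]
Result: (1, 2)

Step: maze.sense[dir=north]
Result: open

Step: stack.push[x=north]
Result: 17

Step: maze.move[dir=north]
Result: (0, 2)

Step: maze.sense[dir=east]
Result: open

Step: stack.push[x=east]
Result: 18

Step: maze.move[dir=east]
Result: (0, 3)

Step: maze.sense[dir=south]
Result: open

Step: stack.push[x=south]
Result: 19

Step: maze.move[dir=south]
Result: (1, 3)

Step: maze.sense[dir=south]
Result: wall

Step: maze.sense[dir=east]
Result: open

Step: stack.push[x=east]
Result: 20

Step: maze.move[dir=east]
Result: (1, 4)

Step: maze.sense[dir=north]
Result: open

Step: stack.push[x=north]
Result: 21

Step: maze.move[dir=north]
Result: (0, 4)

Step: maze.sense[dir=east]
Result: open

Step: stack.push[x=east]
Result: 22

Step: maze.move[dir=east]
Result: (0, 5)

Step: maze.sense[dir=south]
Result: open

Step: stack.push[x=south]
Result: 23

Step: maze.move[dir=south]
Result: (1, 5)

Step: maze.sense[dir=south]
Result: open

Step: stack.push[x=south]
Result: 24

Step: maze.move[dir=south]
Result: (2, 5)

Step: maze.sense[dir=south]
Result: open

Step: stack.push[x=south]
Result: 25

Step: maze.move[dir=south]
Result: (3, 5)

Step: maze.sense[dir=south]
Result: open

Step: stack.push[x=south]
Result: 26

Step: maze.move[dir=south]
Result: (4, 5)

Step: maze.sense[dir=south]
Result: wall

Step: maze.sense[dir=west]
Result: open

Step: stack.push[x=west]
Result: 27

Step: maze.move[dir=west]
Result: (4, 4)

Step: maze.sense[dir=north]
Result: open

Step: stack.push[x=north]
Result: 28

Step: maze.move[dir=north]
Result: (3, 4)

Step: maze.sense[dir=north]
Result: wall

Step: stack.pop[]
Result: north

Step: maze.move[dir=south]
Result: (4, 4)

Step: maze.sense[dir=south]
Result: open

Step: stack.push[x=south]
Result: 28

Step: maze.move[dir=south]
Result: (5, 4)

Step: maze.sense[dir=south]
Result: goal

Step: maze.move[dir=south]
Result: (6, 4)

Answer: (6, 4)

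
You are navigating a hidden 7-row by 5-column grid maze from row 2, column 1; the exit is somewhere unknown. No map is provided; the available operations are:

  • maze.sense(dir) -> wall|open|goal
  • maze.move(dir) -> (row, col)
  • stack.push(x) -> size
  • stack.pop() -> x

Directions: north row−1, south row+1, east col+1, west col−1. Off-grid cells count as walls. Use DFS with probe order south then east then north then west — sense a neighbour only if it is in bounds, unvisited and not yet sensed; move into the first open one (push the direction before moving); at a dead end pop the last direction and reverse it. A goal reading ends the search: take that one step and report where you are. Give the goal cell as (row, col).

Step: maze.sense[dir: south]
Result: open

Step: stack.push[x: south]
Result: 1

Step: maze.move[dir: south]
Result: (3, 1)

Step: maze.sense[dir: south]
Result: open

Step: stack.push[x: south]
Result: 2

Step: maze.move[dir: south]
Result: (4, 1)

Step: maze.sense[dir: south]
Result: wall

Step: maze.sense[dir: east]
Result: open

Step: stack.push[x: east]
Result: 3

Step: maze.move[dir: east]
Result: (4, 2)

Step: maze.sense[dir: south]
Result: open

Step: stack.push[x: south]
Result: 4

Step: maze.move[dir: south]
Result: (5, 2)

Step: maze.sense[dir: south]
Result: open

Step: stack.push[x: south]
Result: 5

Step: maze.move[dir: south]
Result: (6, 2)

Step: maze.sense[dir: east]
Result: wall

Step: maze.sense[dir: west]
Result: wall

Step: stack.pop[]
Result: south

Step: maze.move[dir: north]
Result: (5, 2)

Step: maze.sense[dir: east]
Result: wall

Step: stack.pop[]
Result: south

Step: maze.move[dir: north]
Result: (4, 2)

Step: maze.sense[dir: east]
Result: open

Step: stack.push[x: east]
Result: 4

Step: maze.move[dir: east]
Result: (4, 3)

Step: maze.sense[dir: east]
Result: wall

Step: maze.sense[dir: north]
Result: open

Step: stack.push[x: north]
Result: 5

Step: maze.move[dir: north]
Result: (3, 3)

Step: maze.sense[dir: east]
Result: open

Step: stack.push[x: east]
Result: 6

Step: maze.move[dir: east]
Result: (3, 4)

Step: maze.sense[dir: north]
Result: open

Step: stack.push[x: north]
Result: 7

Step: maze.move[dir: north]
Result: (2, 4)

Step: maze.sense[dir: north]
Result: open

Step: stack.push[x: north]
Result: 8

Step: maze.move[dir: north]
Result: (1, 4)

Step: maze.sense[dir: north]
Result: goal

Step: maze.move[dir: north]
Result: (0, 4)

Answer: (0, 4)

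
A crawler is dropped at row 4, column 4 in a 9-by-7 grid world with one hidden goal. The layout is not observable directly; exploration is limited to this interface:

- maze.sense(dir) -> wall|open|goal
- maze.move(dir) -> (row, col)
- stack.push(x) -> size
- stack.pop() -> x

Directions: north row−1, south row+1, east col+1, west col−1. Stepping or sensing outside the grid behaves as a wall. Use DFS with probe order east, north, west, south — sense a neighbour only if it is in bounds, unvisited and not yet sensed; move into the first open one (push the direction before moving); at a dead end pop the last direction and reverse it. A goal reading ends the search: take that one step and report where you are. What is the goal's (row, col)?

[in] maze.sense dir→east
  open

[in] stack.push x→east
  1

[in] maze.move dir→east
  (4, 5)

[in] maze.sense dir→east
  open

[in] stack.push x→east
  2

[in] maze.move dir→east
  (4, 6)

[in] maze.sense dir→north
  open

[in] stack.push x→north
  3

[in] maze.move dir→north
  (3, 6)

[in] maze.sense dir→north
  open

[in] stack.push x→north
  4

[in] maze.move dir→north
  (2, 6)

[in] maze.sense dir→north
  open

[in] stack.push x→north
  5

[in] maze.move dir→north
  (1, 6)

[in] maze.sense dir→north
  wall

[in] maze.sense dir→west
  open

[in] stack.push x→west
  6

[in] maze.move dir→west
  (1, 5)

[in] maze.sense dir→north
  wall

[in] maze.sense dir→west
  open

[in] stack.push x→west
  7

[in] maze.move dir→west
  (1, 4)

[in] maze.sense dir→north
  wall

[in] maze.sense dir→west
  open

[in] stack.push x→west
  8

[in] maze.move dir→west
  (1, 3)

[in] maze.sense dir→north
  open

[in] stack.push x→north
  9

[in] maze.move dir→north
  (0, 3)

[in] maze.sense dir→west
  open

[in] stack.push x→west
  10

[in] maze.move dir→west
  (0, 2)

[in] maze.sense dir→west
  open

[in] stack.push x→west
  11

[in] maze.move dir→west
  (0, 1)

[in] maze.sense dir→west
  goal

[in] maze.move dir→west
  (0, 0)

Answer: (0, 0)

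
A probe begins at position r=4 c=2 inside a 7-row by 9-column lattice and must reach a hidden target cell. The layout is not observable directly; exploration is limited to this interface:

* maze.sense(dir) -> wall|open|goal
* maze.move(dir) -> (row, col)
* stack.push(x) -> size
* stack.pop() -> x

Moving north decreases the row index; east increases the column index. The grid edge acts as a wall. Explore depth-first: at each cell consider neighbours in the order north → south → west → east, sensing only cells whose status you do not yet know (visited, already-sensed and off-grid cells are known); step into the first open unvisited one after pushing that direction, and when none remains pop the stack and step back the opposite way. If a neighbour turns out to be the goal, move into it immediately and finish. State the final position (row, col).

>>> maze.sense north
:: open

>>> stack.push north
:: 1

>>> maze.move north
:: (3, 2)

>>> maze.sense north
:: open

>>> stack.push north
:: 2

>>> maze.move north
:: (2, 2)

>>> maze.sense north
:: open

>>> stack.push north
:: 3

>>> maze.move north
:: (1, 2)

>>> maze.sense north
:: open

>>> stack.push north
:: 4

>>> maze.move north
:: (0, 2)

>>> maze.sense west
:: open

>>> stack.push west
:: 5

>>> maze.move west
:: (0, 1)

>>> maze.sense south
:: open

>>> stack.push south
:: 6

>>> maze.move south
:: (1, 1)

>>> maze.sense south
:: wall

>>> maze.sense west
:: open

>>> stack.push west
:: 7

>>> maze.move west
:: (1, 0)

>>> maze.sense north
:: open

>>> stack.push north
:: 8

>>> maze.move north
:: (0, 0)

>>> stack.pop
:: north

>>> maze.move south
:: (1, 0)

>>> maze.sense south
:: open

>>> stack.push south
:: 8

>>> maze.move south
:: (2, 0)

>>> maze.sense south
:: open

>>> stack.push south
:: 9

>>> maze.move south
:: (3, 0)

>>> maze.sense south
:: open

>>> stack.push south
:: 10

>>> maze.move south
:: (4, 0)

>>> maze.sense south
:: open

>>> stack.push south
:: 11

>>> maze.move south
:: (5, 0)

>>> maze.sense south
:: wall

>>> maze.sense east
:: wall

>>> stack.pop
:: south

>>> maze.move north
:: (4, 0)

>>> maze.sense east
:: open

>>> stack.push east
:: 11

>>> maze.move east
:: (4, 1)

>>> maze.sense north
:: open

>>> stack.push north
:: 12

>>> maze.move north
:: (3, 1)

>>> stack.pop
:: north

>>> maze.move south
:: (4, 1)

>>> stack.pop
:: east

>>> maze.move west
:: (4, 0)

>>> stack.pop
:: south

>>> maze.move north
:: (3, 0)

>>> stack.pop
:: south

>>> maze.move north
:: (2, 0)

>>> stack.pop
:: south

>>> maze.move north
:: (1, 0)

>>> stack.pop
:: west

>>> maze.move east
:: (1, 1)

>>> stack.pop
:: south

>>> maze.move north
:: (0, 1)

>>> stack.pop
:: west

>>> maze.move east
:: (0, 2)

>>> maze.sense east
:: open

>>> stack.push east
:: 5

>>> maze.move east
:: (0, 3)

>>> maze.sense south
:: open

>>> stack.push south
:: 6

>>> maze.move south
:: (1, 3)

>>> maze.sense south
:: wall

>>> maze.sense east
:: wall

>>> stack.pop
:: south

>>> maze.move north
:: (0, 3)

>>> maze.sense east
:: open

>>> stack.push east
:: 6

>>> maze.move east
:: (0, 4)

>>> maze.sense east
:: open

>>> stack.push east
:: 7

>>> maze.move east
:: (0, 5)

>>> maze.sense south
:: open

>>> stack.push south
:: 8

>>> maze.move south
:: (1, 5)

>>> maze.sense south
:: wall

>>> maze.sense east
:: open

>>> stack.push east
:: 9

>>> maze.move east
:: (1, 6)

>>> maze.sense north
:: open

>>> stack.push north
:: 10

>>> maze.move north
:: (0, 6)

>>> maze.sense east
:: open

>>> stack.push east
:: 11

>>> maze.move east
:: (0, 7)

>>> maze.sense south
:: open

>>> stack.push south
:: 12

>>> maze.move south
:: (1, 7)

>>> maze.sense south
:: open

>>> stack.push south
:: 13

>>> maze.move south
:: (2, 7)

>>> maze.sense south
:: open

>>> stack.push south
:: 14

>>> maze.move south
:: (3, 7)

>>> maze.sense south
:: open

>>> stack.push south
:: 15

>>> maze.move south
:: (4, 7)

>>> maze.sense south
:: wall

>>> maze.sense west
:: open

>>> stack.push west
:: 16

>>> maze.move west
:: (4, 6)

>>> maze.sense north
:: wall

>>> maze.sense south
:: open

>>> stack.push south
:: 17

>>> maze.move south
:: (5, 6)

>>> maze.sense south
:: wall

>>> maze.sense west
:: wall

>>> stack.pop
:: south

>>> maze.move north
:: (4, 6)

>>> maze.sense west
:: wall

>>> stack.pop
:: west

>>> maze.move east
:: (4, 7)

>>> maze.sense east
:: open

>>> stack.push east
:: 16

>>> maze.move east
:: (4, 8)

>>> maze.sense north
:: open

>>> stack.push north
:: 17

>>> maze.move north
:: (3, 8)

>>> maze.sense north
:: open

>>> stack.push north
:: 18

>>> maze.move north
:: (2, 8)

>>> maze.sense north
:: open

>>> stack.push north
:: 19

>>> maze.move north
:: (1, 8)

>>> maze.sense north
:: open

>>> stack.push north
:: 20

>>> maze.move north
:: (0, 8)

>>> stack.pop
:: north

>>> maze.move south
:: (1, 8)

>>> stack.pop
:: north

>>> maze.move south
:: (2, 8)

>>> stack.pop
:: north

>>> maze.move south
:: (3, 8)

>>> stack.pop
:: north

>>> maze.move south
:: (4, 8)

>>> maze.sense south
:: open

>>> stack.push south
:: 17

>>> maze.move south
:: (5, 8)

>>> maze.sense south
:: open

>>> stack.push south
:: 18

>>> maze.move south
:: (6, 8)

>>> maze.sense west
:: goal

>>> maze.move west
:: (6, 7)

Answer: (6, 7)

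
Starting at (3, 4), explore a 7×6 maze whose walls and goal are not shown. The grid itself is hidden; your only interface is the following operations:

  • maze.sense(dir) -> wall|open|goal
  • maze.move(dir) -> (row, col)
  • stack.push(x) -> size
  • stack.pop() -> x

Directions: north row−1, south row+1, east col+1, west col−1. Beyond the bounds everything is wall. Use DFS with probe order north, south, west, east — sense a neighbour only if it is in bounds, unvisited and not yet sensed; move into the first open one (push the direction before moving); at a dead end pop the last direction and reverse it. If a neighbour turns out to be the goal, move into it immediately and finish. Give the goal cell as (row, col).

>> maze.sense(dir='north')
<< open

>> stack.push(x='north')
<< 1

>> maze.move(dir='north')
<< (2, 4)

>> maze.sense(dir='north')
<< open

>> stack.push(x='north')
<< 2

>> maze.move(dir='north')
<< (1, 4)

>> maze.sense(dir='north')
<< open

>> stack.push(x='north')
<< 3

>> maze.move(dir='north')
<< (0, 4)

>> maze.sense(dir='west')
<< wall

>> maze.sense(dir='east')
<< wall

>> stack.pop()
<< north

>> maze.move(dir='south')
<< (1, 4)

>> maze.sense(dir='west')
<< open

>> stack.push(x='west')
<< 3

>> maze.move(dir='west')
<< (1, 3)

>> maze.sense(dir='south')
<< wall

>> maze.sense(dir='west')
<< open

>> stack.push(x='west')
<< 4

>> maze.move(dir='west')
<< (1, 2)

>> maze.sense(dir='north')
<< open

>> stack.push(x='north')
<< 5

>> maze.move(dir='north')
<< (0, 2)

>> maze.sense(dir='west')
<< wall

>> stack.pop()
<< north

>> maze.move(dir='south')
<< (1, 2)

>> maze.sense(dir='south')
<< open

>> stack.push(x='south')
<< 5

>> maze.move(dir='south')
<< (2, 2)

>> maze.sense(dir='south')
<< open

>> stack.push(x='south')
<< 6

>> maze.move(dir='south')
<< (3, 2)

>> maze.sense(dir='south')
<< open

>> stack.push(x='south')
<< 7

>> maze.move(dir='south')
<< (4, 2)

>> maze.sense(dir='south')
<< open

>> stack.push(x='south')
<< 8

>> maze.move(dir='south')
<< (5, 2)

>> maze.sense(dir='south')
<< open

>> stack.push(x='south')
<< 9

>> maze.move(dir='south')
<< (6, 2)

>> maze.sense(dir='west')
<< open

>> stack.push(x='west')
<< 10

>> maze.move(dir='west')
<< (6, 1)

>> maze.sense(dir='north')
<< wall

>> maze.sense(dir='west')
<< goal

>> maze.move(dir='west')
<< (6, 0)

Answer: (6, 0)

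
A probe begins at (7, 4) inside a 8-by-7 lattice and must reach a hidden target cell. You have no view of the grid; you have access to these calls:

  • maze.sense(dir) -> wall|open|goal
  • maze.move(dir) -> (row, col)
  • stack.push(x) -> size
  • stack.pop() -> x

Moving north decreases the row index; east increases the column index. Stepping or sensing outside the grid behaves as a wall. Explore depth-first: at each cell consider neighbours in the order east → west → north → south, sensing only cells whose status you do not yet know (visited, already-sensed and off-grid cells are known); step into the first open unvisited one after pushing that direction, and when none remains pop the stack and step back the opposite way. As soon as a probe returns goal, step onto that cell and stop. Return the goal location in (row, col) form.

-> sense(dir: east)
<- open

-> push(x: east)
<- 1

-> move(dir: east)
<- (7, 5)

-> sense(dir: east)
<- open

-> push(x: east)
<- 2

-> move(dir: east)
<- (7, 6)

-> sense(dir: north)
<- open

-> push(x: north)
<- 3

-> move(dir: north)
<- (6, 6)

-> sense(dir: west)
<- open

-> push(x: west)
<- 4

-> move(dir: west)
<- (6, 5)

-> sense(dir: west)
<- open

-> push(x: west)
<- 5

-> move(dir: west)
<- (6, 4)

-> sense(dir: west)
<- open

-> push(x: west)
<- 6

-> move(dir: west)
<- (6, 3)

-> sense(dir: west)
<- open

-> push(x: west)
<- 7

-> move(dir: west)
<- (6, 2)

-> sense(dir: west)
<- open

-> push(x: west)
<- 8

-> move(dir: west)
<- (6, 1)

-> sense(dir: west)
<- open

-> push(x: west)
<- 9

-> move(dir: west)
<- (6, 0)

-> sense(dir: north)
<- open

-> push(x: north)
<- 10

-> move(dir: north)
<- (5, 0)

-> sense(dir: east)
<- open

-> push(x: east)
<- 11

-> move(dir: east)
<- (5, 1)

-> sense(dir: east)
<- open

-> push(x: east)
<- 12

-> move(dir: east)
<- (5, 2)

-> sense(dir: east)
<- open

-> push(x: east)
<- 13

-> move(dir: east)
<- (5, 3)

-> sense(dir: east)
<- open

-> push(x: east)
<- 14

-> move(dir: east)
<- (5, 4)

-> sense(dir: east)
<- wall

-> sense(dir: north)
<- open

-> push(x: north)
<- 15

-> move(dir: north)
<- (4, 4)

-> sense(dir: east)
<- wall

-> sense(dir: west)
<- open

-> push(x: west)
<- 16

-> move(dir: west)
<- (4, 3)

-> sense(dir: west)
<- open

-> push(x: west)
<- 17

-> move(dir: west)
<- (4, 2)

-> sense(dir: west)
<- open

-> push(x: west)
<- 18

-> move(dir: west)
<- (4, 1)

-> sense(dir: west)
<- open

-> push(x: west)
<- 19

-> move(dir: west)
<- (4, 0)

-> sense(dir: north)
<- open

-> push(x: north)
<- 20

-> move(dir: north)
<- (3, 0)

-> sense(dir: east)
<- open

-> push(x: east)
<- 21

-> move(dir: east)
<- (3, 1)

-> sense(dir: east)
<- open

-> push(x: east)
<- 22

-> move(dir: east)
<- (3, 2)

-> sense(dir: east)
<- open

-> push(x: east)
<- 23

-> move(dir: east)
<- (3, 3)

-> sense(dir: east)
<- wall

-> sense(dir: north)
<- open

-> push(x: north)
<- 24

-> move(dir: north)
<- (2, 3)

-> sense(dir: east)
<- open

-> push(x: east)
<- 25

-> move(dir: east)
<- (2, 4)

-> sense(dir: east)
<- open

-> push(x: east)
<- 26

-> move(dir: east)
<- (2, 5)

-> sense(dir: east)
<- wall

-> sense(dir: north)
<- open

-> push(x: north)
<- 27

-> move(dir: north)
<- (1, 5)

-> sense(dir: east)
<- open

-> push(x: east)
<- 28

-> move(dir: east)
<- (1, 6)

-> sense(dir: north)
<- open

-> push(x: north)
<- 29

-> move(dir: north)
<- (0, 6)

-> sense(dir: west)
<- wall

-> pop()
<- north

-> move(dir: south)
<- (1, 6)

-> pop()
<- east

-> move(dir: west)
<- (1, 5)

-> sense(dir: west)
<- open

-> push(x: west)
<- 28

-> move(dir: west)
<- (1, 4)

-> sense(dir: west)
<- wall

-> sense(dir: north)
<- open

-> push(x: north)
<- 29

-> move(dir: north)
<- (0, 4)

-> sense(dir: west)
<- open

-> push(x: west)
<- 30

-> move(dir: west)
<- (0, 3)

-> sense(dir: west)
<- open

-> push(x: west)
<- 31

-> move(dir: west)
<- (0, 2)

-> sense(dir: west)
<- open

-> push(x: west)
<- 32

-> move(dir: west)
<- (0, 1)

-> sense(dir: west)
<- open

-> push(x: west)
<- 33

-> move(dir: west)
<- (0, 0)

-> sense(dir: south)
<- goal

-> move(dir: south)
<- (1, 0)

Answer: (1, 0)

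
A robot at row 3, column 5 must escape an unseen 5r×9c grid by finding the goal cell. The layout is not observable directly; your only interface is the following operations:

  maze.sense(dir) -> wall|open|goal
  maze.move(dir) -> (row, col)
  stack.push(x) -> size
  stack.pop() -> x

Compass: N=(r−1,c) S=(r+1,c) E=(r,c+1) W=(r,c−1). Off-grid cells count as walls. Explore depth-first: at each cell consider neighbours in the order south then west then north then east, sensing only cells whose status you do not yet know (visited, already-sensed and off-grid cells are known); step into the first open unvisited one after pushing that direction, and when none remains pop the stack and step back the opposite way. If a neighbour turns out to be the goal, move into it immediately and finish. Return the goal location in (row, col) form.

→ maze.sense(south)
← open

→ stack.push(south)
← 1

→ maze.move(south)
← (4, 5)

→ maze.sense(west)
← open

→ stack.push(west)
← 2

→ maze.move(west)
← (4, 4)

→ maze.sense(west)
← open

→ stack.push(west)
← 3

→ maze.move(west)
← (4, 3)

→ maze.sense(west)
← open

→ stack.push(west)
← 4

→ maze.move(west)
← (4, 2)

→ maze.sense(west)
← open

→ stack.push(west)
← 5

→ maze.move(west)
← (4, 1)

→ maze.sense(west)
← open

→ stack.push(west)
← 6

→ maze.move(west)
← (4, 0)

→ maze.sense(north)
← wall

→ stack.pop()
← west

→ maze.move(east)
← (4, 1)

→ maze.sense(north)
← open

→ stack.push(north)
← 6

→ maze.move(north)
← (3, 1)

→ maze.sense(north)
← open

→ stack.push(north)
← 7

→ maze.move(north)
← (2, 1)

→ maze.sense(west)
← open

→ stack.push(west)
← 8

→ maze.move(west)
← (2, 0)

→ maze.sense(north)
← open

→ stack.push(north)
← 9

→ maze.move(north)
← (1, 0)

→ maze.sense(north)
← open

→ stack.push(north)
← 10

→ maze.move(north)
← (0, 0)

→ maze.sense(east)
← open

→ stack.push(east)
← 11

→ maze.move(east)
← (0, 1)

→ maze.sense(south)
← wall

→ maze.sense(east)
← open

→ stack.push(east)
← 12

→ maze.move(east)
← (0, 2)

→ maze.sense(south)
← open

→ stack.push(south)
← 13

→ maze.move(south)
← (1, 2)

→ maze.sense(south)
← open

→ stack.push(south)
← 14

→ maze.move(south)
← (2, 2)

→ maze.sense(south)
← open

→ stack.push(south)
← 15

→ maze.move(south)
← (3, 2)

→ maze.sense(east)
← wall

→ stack.pop()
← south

→ maze.move(north)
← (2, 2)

→ maze.sense(east)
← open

→ stack.push(east)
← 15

→ maze.move(east)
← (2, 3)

→ maze.sense(north)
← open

→ stack.push(north)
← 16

→ maze.move(north)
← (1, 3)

→ maze.sense(north)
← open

→ stack.push(north)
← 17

→ maze.move(north)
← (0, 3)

→ maze.sense(east)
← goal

→ maze.move(east)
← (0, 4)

Answer: (0, 4)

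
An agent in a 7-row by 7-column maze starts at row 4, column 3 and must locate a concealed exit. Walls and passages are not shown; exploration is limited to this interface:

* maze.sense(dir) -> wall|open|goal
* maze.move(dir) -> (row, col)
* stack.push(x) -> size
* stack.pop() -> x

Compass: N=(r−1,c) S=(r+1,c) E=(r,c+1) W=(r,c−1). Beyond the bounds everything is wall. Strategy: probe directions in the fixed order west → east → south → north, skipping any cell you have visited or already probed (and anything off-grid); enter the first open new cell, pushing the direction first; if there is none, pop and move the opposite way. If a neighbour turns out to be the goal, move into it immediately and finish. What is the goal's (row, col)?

·→ maze.sense(dir=west)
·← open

·→ stack.push(x=west)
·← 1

·→ maze.move(dir=west)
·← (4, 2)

·→ maze.sense(dir=west)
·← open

·→ stack.push(x=west)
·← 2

·→ maze.move(dir=west)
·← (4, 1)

·→ maze.sense(dir=west)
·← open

·→ stack.push(x=west)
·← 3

·→ maze.move(dir=west)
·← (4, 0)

·→ maze.sense(dir=south)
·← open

·→ stack.push(x=south)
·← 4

·→ maze.move(dir=south)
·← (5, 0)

·→ maze.sense(dir=east)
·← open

·→ stack.push(x=east)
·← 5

·→ maze.move(dir=east)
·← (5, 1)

·→ maze.sense(dir=east)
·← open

·→ stack.push(x=east)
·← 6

·→ maze.move(dir=east)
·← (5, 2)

·→ maze.sense(dir=east)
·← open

·→ stack.push(x=east)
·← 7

·→ maze.move(dir=east)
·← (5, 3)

·→ maze.sense(dir=east)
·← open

·→ stack.push(x=east)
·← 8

·→ maze.move(dir=east)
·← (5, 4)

·→ maze.sense(dir=east)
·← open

·→ stack.push(x=east)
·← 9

·→ maze.move(dir=east)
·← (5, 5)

·→ maze.sense(dir=east)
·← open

·→ stack.push(x=east)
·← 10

·→ maze.move(dir=east)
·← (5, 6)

·→ maze.sense(dir=south)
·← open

·→ stack.push(x=south)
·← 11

·→ maze.move(dir=south)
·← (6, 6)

·→ maze.sense(dir=west)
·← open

·→ stack.push(x=west)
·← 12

·→ maze.move(dir=west)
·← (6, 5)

·→ maze.sense(dir=west)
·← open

·→ stack.push(x=west)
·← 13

·→ maze.move(dir=west)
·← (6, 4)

·→ maze.sense(dir=west)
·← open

·→ stack.push(x=west)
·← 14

·→ maze.move(dir=west)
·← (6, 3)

·→ maze.sense(dir=west)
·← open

·→ stack.push(x=west)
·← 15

·→ maze.move(dir=west)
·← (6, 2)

·→ maze.sense(dir=west)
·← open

·→ stack.push(x=west)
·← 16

·→ maze.move(dir=west)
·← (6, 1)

·→ maze.sense(dir=west)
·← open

·→ stack.push(x=west)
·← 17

·→ maze.move(dir=west)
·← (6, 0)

·→ stack.pop()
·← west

·→ maze.move(dir=east)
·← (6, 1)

·→ stack.pop()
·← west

·→ maze.move(dir=east)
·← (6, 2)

·→ stack.pop()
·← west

·→ maze.move(dir=east)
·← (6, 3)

·→ stack.pop()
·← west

·→ maze.move(dir=east)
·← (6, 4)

·→ stack.pop()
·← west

·→ maze.move(dir=east)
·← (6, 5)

·→ stack.pop()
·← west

·→ maze.move(dir=east)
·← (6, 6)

·→ stack.pop()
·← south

·→ maze.move(dir=north)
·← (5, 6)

·→ maze.sense(dir=north)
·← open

·→ stack.push(x=north)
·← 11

·→ maze.move(dir=north)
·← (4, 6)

·→ maze.sense(dir=west)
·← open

·→ stack.push(x=west)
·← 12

·→ maze.move(dir=west)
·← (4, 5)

·→ maze.sense(dir=west)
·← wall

·→ maze.sense(dir=north)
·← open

·→ stack.push(x=north)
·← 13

·→ maze.move(dir=north)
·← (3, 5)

·→ maze.sense(dir=west)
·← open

·→ stack.push(x=west)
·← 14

·→ maze.move(dir=west)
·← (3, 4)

·→ maze.sense(dir=west)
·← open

·→ stack.push(x=west)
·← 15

·→ maze.move(dir=west)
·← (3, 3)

·→ maze.sense(dir=west)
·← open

·→ stack.push(x=west)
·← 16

·→ maze.move(dir=west)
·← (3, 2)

·→ maze.sense(dir=west)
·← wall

·→ maze.sense(dir=north)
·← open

·→ stack.push(x=north)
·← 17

·→ maze.move(dir=north)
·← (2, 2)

·→ maze.sense(dir=west)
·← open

·→ stack.push(x=west)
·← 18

·→ maze.move(dir=west)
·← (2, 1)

·→ maze.sense(dir=west)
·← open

·→ stack.push(x=west)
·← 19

·→ maze.move(dir=west)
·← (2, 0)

·→ maze.sense(dir=south)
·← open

·→ stack.push(x=south)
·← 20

·→ maze.move(dir=south)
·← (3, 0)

·→ stack.pop()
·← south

·→ maze.move(dir=north)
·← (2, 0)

·→ maze.sense(dir=north)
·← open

·→ stack.push(x=north)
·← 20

·→ maze.move(dir=north)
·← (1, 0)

·→ maze.sense(dir=east)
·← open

·→ stack.push(x=east)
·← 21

·→ maze.move(dir=east)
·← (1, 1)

·→ maze.sense(dir=east)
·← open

·→ stack.push(x=east)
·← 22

·→ maze.move(dir=east)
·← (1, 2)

·→ maze.sense(dir=east)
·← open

·→ stack.push(x=east)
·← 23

·→ maze.move(dir=east)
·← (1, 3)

·→ maze.sense(dir=east)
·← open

·→ stack.push(x=east)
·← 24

·→ maze.move(dir=east)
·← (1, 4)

·→ maze.sense(dir=east)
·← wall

·→ maze.sense(dir=south)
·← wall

·→ maze.sense(dir=north)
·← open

·→ stack.push(x=north)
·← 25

·→ maze.move(dir=north)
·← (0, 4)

·→ maze.sense(dir=west)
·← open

·→ stack.push(x=west)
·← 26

·→ maze.move(dir=west)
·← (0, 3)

·→ maze.sense(dir=west)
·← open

·→ stack.push(x=west)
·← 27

·→ maze.move(dir=west)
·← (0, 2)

·→ maze.sense(dir=west)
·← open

·→ stack.push(x=west)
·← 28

·→ maze.move(dir=west)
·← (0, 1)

·→ maze.sense(dir=west)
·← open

·→ stack.push(x=west)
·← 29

·→ maze.move(dir=west)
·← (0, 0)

·→ stack.pop()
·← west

·→ maze.move(dir=east)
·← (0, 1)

·→ stack.pop()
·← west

·→ maze.move(dir=east)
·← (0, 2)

·→ stack.pop()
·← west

·→ maze.move(dir=east)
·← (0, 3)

·→ stack.pop()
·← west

·→ maze.move(dir=east)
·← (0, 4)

·→ maze.sense(dir=east)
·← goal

·→ maze.move(dir=east)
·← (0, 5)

Answer: (0, 5)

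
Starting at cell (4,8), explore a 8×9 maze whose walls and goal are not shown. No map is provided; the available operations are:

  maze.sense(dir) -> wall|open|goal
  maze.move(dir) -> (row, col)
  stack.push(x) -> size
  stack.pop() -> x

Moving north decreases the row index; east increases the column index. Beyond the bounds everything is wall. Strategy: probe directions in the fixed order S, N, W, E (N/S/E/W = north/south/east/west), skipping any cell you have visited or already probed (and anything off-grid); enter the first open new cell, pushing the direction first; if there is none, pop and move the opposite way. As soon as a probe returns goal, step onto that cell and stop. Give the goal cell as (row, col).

>> maze.sense(south)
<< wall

>> maze.sense(north)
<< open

>> stack.push(north)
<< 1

>> maze.move(north)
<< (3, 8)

>> maze.sense(north)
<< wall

>> maze.sense(west)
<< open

>> stack.push(west)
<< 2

>> maze.move(west)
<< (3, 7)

>> maze.sense(south)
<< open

>> stack.push(south)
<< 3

>> maze.move(south)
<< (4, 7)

>> maze.sense(south)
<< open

>> stack.push(south)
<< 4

>> maze.move(south)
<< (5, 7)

>> maze.sense(south)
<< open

>> stack.push(south)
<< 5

>> maze.move(south)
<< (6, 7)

>> maze.sense(south)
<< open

>> stack.push(south)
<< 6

>> maze.move(south)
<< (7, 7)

>> maze.sense(west)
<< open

>> stack.push(west)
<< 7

>> maze.move(west)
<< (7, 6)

>> maze.sense(north)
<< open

>> stack.push(north)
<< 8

>> maze.move(north)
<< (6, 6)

>> maze.sense(north)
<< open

>> stack.push(north)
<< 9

>> maze.move(north)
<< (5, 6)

>> maze.sense(north)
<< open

>> stack.push(north)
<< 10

>> maze.move(north)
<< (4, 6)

>> maze.sense(north)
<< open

>> stack.push(north)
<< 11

>> maze.move(north)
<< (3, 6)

>> maze.sense(north)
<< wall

>> maze.sense(west)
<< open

>> stack.push(west)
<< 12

>> maze.move(west)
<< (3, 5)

>> maze.sense(south)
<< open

>> stack.push(south)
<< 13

>> maze.move(south)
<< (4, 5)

>> maze.sense(south)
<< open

>> stack.push(south)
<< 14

>> maze.move(south)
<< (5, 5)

>> maze.sense(south)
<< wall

>> maze.sense(west)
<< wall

>> stack.pop()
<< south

>> maze.move(north)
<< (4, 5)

>> maze.sense(west)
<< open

>> stack.push(west)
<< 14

>> maze.move(west)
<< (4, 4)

>> maze.sense(north)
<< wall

>> maze.sense(west)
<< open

>> stack.push(west)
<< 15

>> maze.move(west)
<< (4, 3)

>> maze.sense(south)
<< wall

>> maze.sense(north)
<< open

>> stack.push(north)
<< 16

>> maze.move(north)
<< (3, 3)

>> maze.sense(north)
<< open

>> stack.push(north)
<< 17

>> maze.move(north)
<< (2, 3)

>> maze.sense(north)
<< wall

>> maze.sense(west)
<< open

>> stack.push(west)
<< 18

>> maze.move(west)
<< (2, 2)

>> maze.sense(south)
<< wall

>> maze.sense(north)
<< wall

>> maze.sense(west)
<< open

>> stack.push(west)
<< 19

>> maze.move(west)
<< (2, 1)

>> maze.sense(south)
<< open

>> stack.push(south)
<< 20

>> maze.move(south)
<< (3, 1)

>> maze.sense(south)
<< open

>> stack.push(south)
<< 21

>> maze.move(south)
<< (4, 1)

>> maze.sense(south)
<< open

>> stack.push(south)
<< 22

>> maze.move(south)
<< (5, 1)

>> maze.sense(south)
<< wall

>> maze.sense(west)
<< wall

>> maze.sense(east)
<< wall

>> stack.pop()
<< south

>> maze.move(north)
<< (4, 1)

>> maze.sense(west)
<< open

>> stack.push(west)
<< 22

>> maze.move(west)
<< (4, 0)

>> maze.sense(north)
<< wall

>> stack.pop()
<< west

>> maze.move(east)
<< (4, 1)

>> maze.sense(east)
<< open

>> stack.push(east)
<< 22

>> maze.move(east)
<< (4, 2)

>> stack.pop()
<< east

>> maze.move(west)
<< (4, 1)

>> stack.pop()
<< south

>> maze.move(north)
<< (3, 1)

>> stack.pop()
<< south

>> maze.move(north)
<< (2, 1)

>> maze.sense(north)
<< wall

>> maze.sense(west)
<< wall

>> stack.pop()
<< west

>> maze.move(east)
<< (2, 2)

>> stack.pop()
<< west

>> maze.move(east)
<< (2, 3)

>> maze.sense(east)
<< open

>> stack.push(east)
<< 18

>> maze.move(east)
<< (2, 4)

>> maze.sense(north)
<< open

>> stack.push(north)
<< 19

>> maze.move(north)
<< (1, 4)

>> maze.sense(north)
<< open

>> stack.push(north)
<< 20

>> maze.move(north)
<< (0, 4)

>> maze.sense(west)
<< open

>> stack.push(west)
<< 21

>> maze.move(west)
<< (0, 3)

>> maze.sense(west)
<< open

>> stack.push(west)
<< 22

>> maze.move(west)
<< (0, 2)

>> maze.sense(west)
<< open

>> stack.push(west)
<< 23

>> maze.move(west)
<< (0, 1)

>> maze.sense(west)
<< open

>> stack.push(west)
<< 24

>> maze.move(west)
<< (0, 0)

>> maze.sense(south)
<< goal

>> maze.move(south)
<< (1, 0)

Answer: (1, 0)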